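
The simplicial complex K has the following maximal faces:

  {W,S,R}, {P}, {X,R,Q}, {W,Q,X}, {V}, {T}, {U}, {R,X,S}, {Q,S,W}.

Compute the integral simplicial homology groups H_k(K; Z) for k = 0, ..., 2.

H_0 ≅ Z^5,  H_1 ≅ Z,  H_2 = 0.

Order the vertices as P < Q < R < S < T < U < V < W < X. Listing each simplex with vertices in this order, K has dimension 2 with simplices:

  0-simplices (9): P, Q, R, S, T, U, V, W, X
  1-simplices (10): QR, QS, QW, QX, RS, RW, RX, SW, SX, WX
  2-simplices (5): QRX, QSW, QWX, RSW, RSX

Hence C_0 ≅ Z^9, C_1 ≅ Z^10, C_2 ≅ Z^5.

The boundary map ∂_1: C_1 → C_0 sends each edge [p,q] (with p < q) to q − p.
As a 9×10 matrix over Z this has rank 4, with invariant factors (1,1,1,1).

Boundary ∂_2: C_2 → C_1 acts by ∂[p,q,r] = [q,r] − [p,r] + [p,q]. For instance
  ∂QWX = WX − QX + QW,
  ∂RSW = SW − RW + RS.
As a 10×5 matrix over Z this has rank 5, with invariant factors (1,1,1,1,1).

From H_k ≅ ker(∂_k) / im(∂_{k+1}) we obtain:

  H_0: rank C_0 − rank ∂_1 = 9 − 4 = 5, and the invariant factors of ∂_1 are all 1, so H_0 ≅ Z^5.
  H_1: rank ker ∂_1 − rank ∂_2 = (10 − 4) − 5 = 1, and the invariant factors of ∂_2 are all 1, so H_1 ≅ Z.
  H_2: rank ker ∂_2 − rank ∂_3 = (5 − 5) − 0 = 0, and there is no ∂_3, so H_2 ≅ 0.

As a check, the Euler characteristic is 9 − 10 + 5 = 4, which agrees with 5 − 1 + 0 = 4.
(K is a triangulation of the disjoint union of a set of 4 points and the Möbius band.)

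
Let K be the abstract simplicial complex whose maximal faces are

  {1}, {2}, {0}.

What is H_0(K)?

Order the vertices as 0 < 1 < 2. Listing each simplex with vertices in this order, K has dimension 0 with simplices:

  0-simplices (3): [0], [1], [2]

so the chain groups are C_0 ≅ Z^3.

Computing H_k = (kernel of ∂_k) / (image of ∂_{k+1}):

  H_0: rank C_0 − rank ∂_1 = 3 − 0 = 3, and there is no ∂_1, so H_0 ≅ Z^3.

(K is a triangulation of a set of 3 points.)

H_0 ≅ Z^3.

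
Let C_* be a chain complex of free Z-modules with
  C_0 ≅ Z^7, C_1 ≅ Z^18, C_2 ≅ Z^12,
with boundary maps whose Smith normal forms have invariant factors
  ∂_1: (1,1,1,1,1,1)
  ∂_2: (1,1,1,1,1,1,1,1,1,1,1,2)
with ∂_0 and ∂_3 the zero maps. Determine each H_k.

H_0: b_0 = 7 − 0 − 6 = 1; torsion from ∂_1 factors > 1: none. So H_0 = Z.
H_1: b_1 = 18 − 6 − 12 = 0; torsion from ∂_2 factors > 1: [2]. So H_1 = Z/2Z.
H_2: b_2 = 12 − 12 − 0 = 0; torsion from ∂_3 factors > 1: none. So H_2 = 0.

H_0 = Z,  H_1 = Z/2Z,  H_2 = 0.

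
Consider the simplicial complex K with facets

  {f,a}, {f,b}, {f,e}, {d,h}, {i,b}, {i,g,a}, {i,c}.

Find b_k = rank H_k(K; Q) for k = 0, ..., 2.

b_0 = 2, b_1 = 1, b_2 = 0.

We work with the vertex ordering a < b < c < d < e < f < g < h < i. The simplices of K, each written with vertices in increasing order, are:

  0-simplices (9): a, b, c, d, e, f, g, h, i
  1-simplices (9): af, ag, ai, bf, bi, ci, dh, ef, gi
  2-simplices (1): agi

giving chain groups C_0 ≅ Z^9, C_1 ≅ Z^9, C_2 ≅ Z^1.

The boundary map ∂_1: C_1 → C_0 maps an edge to its endpoints' difference, ∂[p,q] = q − p. For instance
  ∂ai = i − a.
The resulting 9×9 matrix has rank 7, and its Smith normal form has invariant factors (1,1,1,1,1,1,1).

The boundary map ∂_2: C_2 → C_1 maps a triangle to the signed sum of its edges. For instance
  ∂agi = gi − ai + ag.
The resulting 9×1 matrix has rank 1, and its Smith normal form has invariant factors (1).

Now H_k = ker ∂_k / im ∂_{k+1}, so:

  H_0: rank C_0 − rank ∂_1 = 9 − 7 = 2, and the invariant factors of ∂_1 are all 1, so H_0 ≅ Z^2.
  H_1: rank ker ∂_1 − rank ∂_2 = (9 − 7) − 1 = 1, and the invariant factors of ∂_2 are all 1, so H_1 ≅ Z.
  H_2: rank ker ∂_2 − rank ∂_3 = (1 − 1) − 0 = 0, and there is no ∂_3, so H_2 ≅ 0.

Hence the Betti numbers are b_0 = 2, b_1 = 1, b_2 = 0.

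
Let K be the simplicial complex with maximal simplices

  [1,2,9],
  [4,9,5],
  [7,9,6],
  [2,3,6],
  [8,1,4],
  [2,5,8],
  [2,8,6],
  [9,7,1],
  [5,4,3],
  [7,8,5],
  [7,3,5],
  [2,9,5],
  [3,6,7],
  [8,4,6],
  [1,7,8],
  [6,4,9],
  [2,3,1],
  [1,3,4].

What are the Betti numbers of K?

b_0 = 1, b_1 = 2, b_2 = 1.

Take the total order 1 < 2 < 3 < 4 < 5 < 6 < 7 < 8 < 9 on the vertex set. Then K (dimension 2) consists of the simplices:

  0-simplices (9): [1], [2], [3], [4], [5], [6], [7], [8], [9]
  1-simplices (27): (27 of them)
  2-simplices (18): [1,2,3], [1,2,9], [1,3,4], [1,4,8], [1,7,8], [1,7,9], [2,3,6], [2,5,8], [2,5,9], [2,6,8], [3,4,5], [3,5,7], [3,6,7], [4,5,9], [4,6,8], [4,6,9], [5,7,8], [6,7,9]

so the chain groups are C_0 ≅ Z^9, C_1 ≅ Z^27, C_2 ≅ Z^18.

∂_1: C_1 → C_0 maps an edge to its endpoints' difference, ∂[p,q] = q − p. For instance
  ∂[1,4] = [4] − [1].
This gives a 9×27 integer matrix of rank 8; reducing to Smith normal form yields diagonal entries (1,1,1,1,1,1,1,1).

Boundary ∂_2: C_2 → C_1 sends each 2-simplex [p,q,r] to [q,r] − [p,r] + [p,q]. For instance
  ∂[1,7,9] = [7,9] − [1,9] + [1,7],
  ∂[6,7,9] = [7,9] − [6,9] + [6,7].
This gives a 27×18 integer matrix of rank 17; reducing to Smith normal form yields diagonal entries (1,1,1,1,1,1,1,1,1,1,1,1,1,1,1,1,1).

Now H_k = ker ∂_k / im ∂_{k+1}, so:

  H_0: rank C_0 − rank ∂_1 = 9 − 8 = 1, and the invariant factors of ∂_1 are all 1, so H_0 = Z.
  H_1: rank ker ∂_1 − rank ∂_2 = (27 − 8) − 17 = 2, and the invariant factors of ∂_2 are all 1, so H_1 = Z^2.
  H_2: rank ker ∂_2 − rank ∂_3 = (18 − 17) − 0 = 1, and there is no ∂_3, so H_2 = Z.

As a check, the Euler characteristic is 9 − 27 + 18 = 0, which agrees with 1 − 2 + 1 = 0.
(K is a triangulation of the torus T^2.)

Hence the Betti numbers are b_0 = 1, b_1 = 2, b_2 = 1.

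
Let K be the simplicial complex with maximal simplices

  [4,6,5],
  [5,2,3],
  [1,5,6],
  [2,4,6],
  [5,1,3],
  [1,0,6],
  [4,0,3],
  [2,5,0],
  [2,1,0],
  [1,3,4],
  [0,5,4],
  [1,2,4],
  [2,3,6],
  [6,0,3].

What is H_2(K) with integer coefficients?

H_2 ≅ Z.

We work with the vertex ordering 0 < 1 < 2 < 3 < 4 < 5 < 6. The simplices of K, each written with vertices in increasing order, are:

  0-simplices (7): [0], [1], [2], [3], [4], [5], [6]
  1-simplices (21): [0,1], [0,2], [0,3], [0,4], [0,5], [0,6], [1,2], [1,3], [1,4], [1,5], [1,6], [2,3], [2,4], [2,5], [2,6], [3,4], [3,5], [3,6], [4,5], [4,6], [5,6]
  2-simplices (14): [0,1,2], [0,1,6], [0,2,5], [0,3,4], [0,3,6], [0,4,5], [1,2,4], [1,3,4], [1,3,5], [1,5,6], [2,3,5], [2,3,6], [2,4,6], [4,5,6]

so the chain groups are C_0 ≅ Z^7, C_1 ≅ Z^21, C_2 ≅ Z^14.

The boundary map ∂_1: C_1 → C_0 sends each edge [p,q] (with p < q) to q − p.
The 7×21 boundary matrix has rank 6 and Smith normal form diag(1,1,1,1,1,1).

The boundary map ∂_2: C_2 → C_1 acts by ∂[p,q,r] = [q,r] − [p,r] + [p,q]. For instance
  ∂[1,3,4] = [3,4] − [1,4] + [1,3],
  ∂[0,3,6] = [3,6] − [0,6] + [0,3].
As a 21×14 matrix over Z this has rank 13, with invariant factors (1,1,1,1,1,1,1,1,1,1,1,1,1).

Computing H_k = (kernel of ∂_k) / (image of ∂_{k+1}):

  H_2: rank ker ∂_2 − rank ∂_3 = (14 − 13) − 0 = 1, and there is no ∂_3, so H_2 ≅ Z.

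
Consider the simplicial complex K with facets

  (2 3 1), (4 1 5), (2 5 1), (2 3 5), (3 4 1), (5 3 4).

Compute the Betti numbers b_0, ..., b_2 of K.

K has 5 vertices, 9 edges, 6 triangles.
rank ∂_0 = 0, rank ∂_1 = 4 ⇒ b_0 = 5 − 0 − 4 = 1; all invariant factors of ∂_1 are 1 so no torsion. So H_0 ≅ Z.
rank ∂_1 = 4, rank ∂_2 = 5 ⇒ b_1 = 9 − 4 − 5 = 0; all invariant factors of ∂_2 are 1 so no torsion. So H_1 ≅ 0.
rank ∂_2 = 5, rank ∂_3 = 0 ⇒ b_2 = 6 − 5 − 0 = 1. So H_2 ≅ Z.

b_0 = 1, b_1 = 0, b_2 = 1.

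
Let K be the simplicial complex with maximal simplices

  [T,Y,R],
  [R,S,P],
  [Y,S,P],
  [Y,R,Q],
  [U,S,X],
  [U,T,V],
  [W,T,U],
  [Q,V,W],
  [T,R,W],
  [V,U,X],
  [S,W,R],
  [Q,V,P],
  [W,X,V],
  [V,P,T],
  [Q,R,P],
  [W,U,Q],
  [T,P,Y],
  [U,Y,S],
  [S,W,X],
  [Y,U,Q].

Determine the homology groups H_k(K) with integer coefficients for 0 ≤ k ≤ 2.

H_0 = Z,  H_1 = Z ⊕ Z/2Z,  H_2 = 0.

Fix the vertex order P < Q < R < S < T < U < V < W < X < Y and write every simplex with vertices in increasing order. Then dim K = 2 and the simplices of K are:

  0-simplices (10): P, Q, R, S, T, U, V, W, X, Y
  1-simplices (30): PQ, PR, PS, PT, PV, PY, QR, QU, QV, QW, QY, RS, RT, RW, RY, SU, SW, SX, SY, TU, TV, TW, TY, UV, UW, UX, UY, VW, VX, WX
  2-simplices (20): PQR, PQV, PRS, PSY, PTV, PTY, QRY, QUW, QUY, QVW, RSW, RTW, RTY, SUX, SUY, SWX, TUV, TUW, UVX, VWX

Hence C_0 ≅ Z^10, C_1 ≅ Z^30, C_2 ≅ Z^20.

∂_1: C_1 → C_0 is given by ∂[p,q] = [q] − [p]. For instance
  ∂UW = W − U.
As a 10×30 matrix over Z this has rank 9, with invariant factors (1,1,1,1,1,1,1,1,1).

∂_2: C_2 → C_1 acts by ∂[p,q,r] = [q,r] − [p,r] + [p,q]. For instance
  ∂UVX = VX − UX + UV,
  ∂RTY = TY − RY + RT.
The resulting 30×20 matrix has rank 20, and its Smith normal form has invariant factors (1,1,1,1,1,1,1,1,1,1,1,1,1,1,1,1,1,1,1,2).

Reading off H_k = ker ∂_k / im ∂_{k+1}:

  H_0: rank C_0 − rank ∂_1 = 10 − 9 = 1, and the invariant factors of ∂_1 are all 1, so H_0 ≅ Z.
  H_1: rank ker ∂_1 − rank ∂_2 = (30 − 9) − 20 = 1, and ∂_2 has invariant factor 2 > 1, so H_1 ≅ Z ⊕ Z/2Z.
  H_2: rank ker ∂_2 − rank ∂_3 = (20 − 20) − 0 = 0, and there is no ∂_3, so H_2 ≅ 0.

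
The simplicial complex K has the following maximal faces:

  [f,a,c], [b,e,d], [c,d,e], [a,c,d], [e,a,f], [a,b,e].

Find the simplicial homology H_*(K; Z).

H_0 ≅ Z,  H_1 ≅ Z,  H_2 = 0.

We work with the vertex ordering a < b < c < d < e < f. The simplices of K, each written with vertices in increasing order, are:

  0-simplices (6): a, b, c, d, e, f
  1-simplices (12): ab, ac, ad, ae, af, bd, be, cd, ce, cf, de, ef
  2-simplices (6): abe, acd, acf, aef, bde, cde

giving chain groups C_0 ≅ Z^6, C_1 ≅ Z^12, C_2 ≅ Z^6.

∂_1: C_1 → C_0 maps an edge to its endpoints' difference, ∂[p,q] = q − p.
This gives a 6×12 integer matrix of rank 5; reducing to Smith normal form yields diagonal entries (1,1,1,1,1).

Boundary ∂_2: C_2 → C_1 maps a triangle to the signed sum of its edges. For instance
  ∂bde = de − be + bd,
  ∂aef = ef − af + ae.
The resulting 12×6 matrix has rank 6, and its Smith normal form has invariant factors (1,1,1,1,1,1).

Now H_k = ker ∂_k / im ∂_{k+1}, so:

  H_0: rank C_0 − rank ∂_1 = 6 − 5 = 1, and the invariant factors of ∂_1 are all 1, so H_0 ≅ Z.
  H_1: rank ker ∂_1 − rank ∂_2 = (12 − 5) − 6 = 1, and the invariant factors of ∂_2 are all 1, so H_1 ≅ Z.
  H_2: rank ker ∂_2 − rank ∂_3 = (6 − 6) − 0 = 0, and there is no ∂_3, so H_2 ≅ 0.

As a check, the Euler characteristic is 6 − 12 + 6 = 0, which agrees with 1 − 1 + 0 = 0.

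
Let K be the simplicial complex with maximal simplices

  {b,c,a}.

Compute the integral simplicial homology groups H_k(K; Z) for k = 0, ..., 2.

Order the vertices as a < b < c. Listing each simplex with vertices in this order, K has dimension 2 with simplices:

  0-simplices (3): a, b, c
  1-simplices (3): ab, ac, bc
  2-simplices (1): abc

giving chain groups C_0 ≅ Z^3, C_1 ≅ Z^3, C_2 ≅ Z^1.

Boundary ∂_1: C_1 → C_0 is given by ∂[p,q] = [q] − [p].
The 3×3 boundary matrix has rank 2 and Smith normal form diag(1,1).

∂_2: C_2 → C_1 maps a triangle to the signed sum of its edges. For instance
  ∂abc = bc − ac + ab.
The 3×1 boundary matrix has rank 1 and Smith normal form diag(1).

Now H_k = ker ∂_k / im ∂_{k+1}, so:

  H_0: rank C_0 − rank ∂_1 = 3 − 2 = 1, and the invariant factors of ∂_1 are all 1, so H_0 ≅ Z.
  H_1: rank ker ∂_1 − rank ∂_2 = (3 − 2) − 1 = 0, and the invariant factors of ∂_2 are all 1, so H_1 ≅ 0.
  H_2: rank ker ∂_2 − rank ∂_3 = (1 − 1) − 0 = 0, and there is no ∂_3, so H_2 ≅ 0.

(K is a triangulation of the 2-simplex.)

H_0 ≅ Z,  H_1 = 0,  H_2 = 0.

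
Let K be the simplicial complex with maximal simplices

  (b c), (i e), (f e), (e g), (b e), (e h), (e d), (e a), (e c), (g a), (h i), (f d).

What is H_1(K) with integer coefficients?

Take the total order a < b < c < d < e < f < g < h < i on the vertex set. Then K (dimension 1) consists of the simplices:

  0-simplices (9): a, b, c, d, e, f, g, h, i
  1-simplices (12): ae, ag, bc, be, ce, de, df, ef, eg, eh, ei, hi

giving chain groups C_0 ≅ Z^9, C_1 ≅ Z^12.

The boundary map ∂_1: C_1 → C_0 maps an edge to its endpoints' difference, ∂[p,q] = q − p. For instance
  ∂df = f − d.
As a 9×12 matrix over Z this has rank 8, with invariant factors (1,1,1,1,1,1,1,1).

Reading off H_k = ker ∂_k / im ∂_{k+1}:

  H_1: rank ker ∂_1 − rank ∂_2 = (12 − 8) − 0 = 4, and there is no ∂_2, so H_1 ≅ Z^4.

(K is a triangulation of a wedge of 4 circles.)

H_1 ≅ Z^4.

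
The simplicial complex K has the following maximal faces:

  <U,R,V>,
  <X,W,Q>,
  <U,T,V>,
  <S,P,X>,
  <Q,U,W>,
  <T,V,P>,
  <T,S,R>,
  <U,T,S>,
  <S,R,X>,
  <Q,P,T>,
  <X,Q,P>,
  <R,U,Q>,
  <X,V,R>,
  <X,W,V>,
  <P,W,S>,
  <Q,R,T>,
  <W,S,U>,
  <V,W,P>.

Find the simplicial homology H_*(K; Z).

H_0 ≅ Z,  H_1 ≅ Z × Z/2,  H_2 = 0.

Take the total order P < Q < R < S < T < U < V < W < X on the vertex set. Then K (dimension 2) consists of the simplices:

  0-simplices (9): P, Q, R, S, T, U, V, W, X
  1-simplices (27): PQ, PS, PT, PV, PW, PX, QR, QT, QU, QW, QX, RS, RT, RU, RV, RX, ST, SU, SW, SX, TU, TV, UV, UW, VW, VX, WX
  2-simplices (18): PQT, PQX, PSW, PSX, PTV, PVW, QRT, QRU, QUW, QWX, RST, RSX, RUV, RVX, STU, SUW, TUV, VWX

Hence C_0 ≅ Z^9, C_1 ≅ Z^27, C_2 ≅ Z^18.

Boundary ∂_1: C_1 → C_0 is given by ∂[p,q] = [q] − [p].
The 9×27 boundary matrix has rank 8 and Smith normal form diag(1,1,1,1,1,1,1,1).

Boundary ∂_2: C_2 → C_1 acts by ∂[p,q,r] = [q,r] − [p,r] + [p,q]. For instance
  ∂RVX = VX − RX + RV,
  ∂TUV = UV − TV + TU.
The resulting 27×18 matrix has rank 18, and its Smith normal form has invariant factors (1,1,1,1,1,1,1,1,1,1,1,1,1,1,1,1,1,2).

From H_k ≅ ker(∂_k) / im(∂_{k+1}) we obtain:

  H_0: rank C_0 − rank ∂_1 = 9 − 8 = 1, and the invariant factors of ∂_1 are all 1, so H_0 ≅ Z.
  H_1: rank ker ∂_1 − rank ∂_2 = (27 − 8) − 18 = 1, and ∂_2 has invariant factor 2 > 1, so H_1 ≅ Z × Z/2.
  H_2: rank ker ∂_2 − rank ∂_3 = (18 − 18) − 0 = 0, and there is no ∂_3, so H_2 ≅ 0.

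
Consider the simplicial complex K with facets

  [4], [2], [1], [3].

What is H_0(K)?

H_0 = Z^4.

Fix the vertex order 1 < 2 < 3 < 4 and write every simplex with vertices in increasing order. Then dim K = 0 and the simplices of K are:

  0-simplices (4): [1], [2], [3], [4]

giving chain groups C_0 ≅ Z^4.

Reading off H_k = ker ∂_k / im ∂_{k+1}:

  H_0: rank C_0 − rank ∂_1 = 4 − 0 = 4, and there is no ∂_1, so H_0 = Z^4.

(K is a triangulation of a set of 4 points.)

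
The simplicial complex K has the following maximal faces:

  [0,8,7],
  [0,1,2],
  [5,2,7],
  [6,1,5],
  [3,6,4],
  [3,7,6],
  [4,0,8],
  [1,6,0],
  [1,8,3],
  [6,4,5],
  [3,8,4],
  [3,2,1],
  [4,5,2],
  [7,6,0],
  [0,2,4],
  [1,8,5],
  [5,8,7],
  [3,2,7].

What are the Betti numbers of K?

Order the vertices as 0 < 1 < 2 < 3 < 4 < 5 < 6 < 7 < 8. Listing each simplex with vertices in this order, K has dimension 2 with simplices:

  0-simplices (9): [0], [1], [2], [3], [4], [5], [6], [7], [8]
  1-simplices (27): (27 of them)
  2-simplices (18): [0,1,2], [0,1,6], [0,2,4], [0,4,8], [0,6,7], [0,7,8], [1,2,3], [1,3,8], [1,5,6], [1,5,8], [2,3,7], [2,4,5], [2,5,7], [3,4,6], [3,4,8], [3,6,7], [4,5,6], [5,7,8]

so the chain groups are C_0 ≅ Z^9, C_1 ≅ Z^27, C_2 ≅ Z^18.

Boundary ∂_1: C_1 → C_0 is given by ∂[p,q] = [q] − [p]. For instance
  ∂[4,8] = [8] − [4].
The resulting 9×27 matrix has rank 8, and its Smith normal form has invariant factors (1,1,1,1,1,1,1,1).

Boundary ∂_2: C_2 → C_1 sends each 2-simplex [p,q,r] to [q,r] − [p,r] + [p,q]. For instance
  ∂[3,4,6] = [4,6] − [3,6] + [3,4],
  ∂[3,4,8] = [4,8] − [3,8] + [3,4].
The 27×18 boundary matrix has rank 17 and Smith normal form diag(1,1,1,1,1,1,1,1,1,1,1,1,1,1,1,1,1).

Now H_k = ker ∂_k / im ∂_{k+1}, so:

  H_0: rank C_0 − rank ∂_1 = 9 − 8 = 1, and the invariant factors of ∂_1 are all 1, so H_0 ≅ Z.
  H_1: rank ker ∂_1 − rank ∂_2 = (27 − 8) − 17 = 2, and the invariant factors of ∂_2 are all 1, so H_1 ≅ Z^2.
  H_2: rank ker ∂_2 − rank ∂_3 = (18 − 17) − 0 = 1, and there is no ∂_3, so H_2 ≅ Z.

(K is a triangulation of the torus T^2.)

Hence the Betti numbers are b_0 = 1, b_1 = 2, b_2 = 1.

b_0 = 1, b_1 = 2, b_2 = 1.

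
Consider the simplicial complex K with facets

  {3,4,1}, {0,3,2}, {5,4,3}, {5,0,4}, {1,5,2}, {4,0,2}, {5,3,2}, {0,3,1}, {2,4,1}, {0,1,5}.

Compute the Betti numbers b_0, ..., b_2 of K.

b_0 = 1, b_1 = 0, b_2 = 0.

Order the vertices as 0 < 1 < 2 < 3 < 4 < 5. Listing each simplex with vertices in this order, K has dimension 2 with simplices:

  0-simplices (6): [0], [1], [2], [3], [4], [5]
  1-simplices (15): [0,1], [0,2], [0,3], [0,4], [0,5], [1,2], [1,3], [1,4], [1,5], [2,3], [2,4], [2,5], [3,4], [3,5], [4,5]
  2-simplices (10): [0,1,3], [0,1,5], [0,2,3], [0,2,4], [0,4,5], [1,2,4], [1,2,5], [1,3,4], [2,3,5], [3,4,5]

Hence C_0 ≅ Z^6, C_1 ≅ Z^15, C_2 ≅ Z^10.

Boundary ∂_1: C_1 → C_0 maps an edge to its endpoints' difference, ∂[p,q] = q − p.
The resulting 6×15 matrix has rank 5, and its Smith normal form has invariant factors (1,1,1,1,1).

∂_2: C_2 → C_1 sends each 2-simplex [p,q,r] to [q,r] − [p,r] + [p,q]. For instance
  ∂[1,2,4] = [2,4] − [1,4] + [1,2],
  ∂[1,3,4] = [3,4] − [1,4] + [1,3].
The 15×10 boundary matrix has rank 10 and Smith normal form diag(1,1,1,1,1,1,1,1,1,2).

Computing H_k = (kernel of ∂_k) / (image of ∂_{k+1}):

  H_0: rank C_0 − rank ∂_1 = 6 − 5 = 1, and the invariant factors of ∂_1 are all 1, so H_0 = Z.
  H_1: rank ker ∂_1 − rank ∂_2 = (15 − 5) − 10 = 0, and ∂_2 has invariant factor 2 > 1, so H_1 = Z/2.
  H_2: rank ker ∂_2 − rank ∂_3 = (10 − 10) − 0 = 0, and there is no ∂_3, so H_2 = 0.

As a check, the Euler characteristic is 6 − 15 + 10 = 1, which agrees with 1 − 0 + 0 = 1.
(K is a triangulation of the real projective plane RP^2.)

Hence the Betti numbers are b_0 = 1, b_1 = 0, b_2 = 0.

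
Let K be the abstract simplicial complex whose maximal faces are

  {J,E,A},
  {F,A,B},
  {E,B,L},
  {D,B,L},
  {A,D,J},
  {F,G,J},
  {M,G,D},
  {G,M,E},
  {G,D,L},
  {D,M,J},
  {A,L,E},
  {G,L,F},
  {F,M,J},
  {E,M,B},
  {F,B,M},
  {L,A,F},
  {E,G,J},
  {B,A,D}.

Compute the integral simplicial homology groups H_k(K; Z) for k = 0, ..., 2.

We work with the vertex ordering A < B < D < E < F < G < J < L < M. The simplices of K, each written with vertices in increasing order, are:

  0-simplices (9): A, B, D, E, F, G, J, L, M
  1-simplices (27): AB, AD, AE, AF, AJ, AL, BD, BE, BF, BL, BM, DG, DJ, DL, DM, EG, EJ, EL, EM, FG, FJ, FL, FM, GJ, GL, GM, JM
  2-simplices (18): ABD, ABF, ADJ, AEJ, AEL, AFL, BDL, BEL, BEM, BFM, DGL, DGM, DJM, EGJ, EGM, FGJ, FGL, FJM

giving chain groups C_0 ≅ Z^9, C_1 ≅ Z^27, C_2 ≅ Z^18.

The boundary map ∂_1: C_1 → C_0 maps an edge to its endpoints' difference, ∂[p,q] = q − p.
As a 9×27 matrix over Z this has rank 8, with invariant factors (1,1,1,1,1,1,1,1).

The boundary map ∂_2: C_2 → C_1 acts by ∂[p,q,r] = [q,r] − [p,r] + [p,q]. For instance
  ∂AEJ = EJ − AJ + AE,
  ∂ABD = BD − AD + AB.
The resulting 27×18 matrix has rank 18, and its Smith normal form has invariant factors (1,1,1,1,1,1,1,1,1,1,1,1,1,1,1,1,1,2).

Now H_k = ker ∂_k / im ∂_{k+1}, so:

  H_0: rank C_0 − rank ∂_1 = 9 − 8 = 1, and the invariant factors of ∂_1 are all 1, so H_0 = Z.
  H_1: rank ker ∂_1 − rank ∂_2 = (27 − 8) − 18 = 1, and ∂_2 has invariant factor 2 > 1, so H_1 = Z ⊕ Z/2.
  H_2: rank ker ∂_2 − rank ∂_3 = (18 − 18) − 0 = 0, and there is no ∂_3, so H_2 = 0.

As a check, the Euler characteristic is 9 − 27 + 18 = 0, which agrees with 1 − 1 + 0 = 0.

H_0 = Z,  H_1 = Z ⊕ Z/2,  H_2 = 0.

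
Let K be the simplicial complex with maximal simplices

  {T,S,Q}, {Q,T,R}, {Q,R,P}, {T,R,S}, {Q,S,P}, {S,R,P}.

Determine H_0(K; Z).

Fix the vertex order P < Q < R < S < T and write every simplex with vertices in increasing order. Then dim K = 2 and the simplices of K are:

  0-simplices (5): P, Q, R, S, T
  1-simplices (9): PQ, PR, PS, QR, QS, QT, RS, RT, ST
  2-simplices (6): PQR, PQS, PRS, QRT, QST, RST

giving chain groups C_0 ≅ Z^5, C_1 ≅ Z^9, C_2 ≅ Z^6.

Boundary ∂_1: C_1 → C_0 sends each edge [p,q] (with p < q) to q − p.
The resulting 5×9 matrix has rank 4, and its Smith normal form has invariant factors (1,1,1,1).

∂_2: C_2 → C_1 maps a triangle to the signed sum of its edges. For instance
  ∂QST = ST − QT + QS,
  ∂PRS = RS − PS + PR.
As a 9×6 matrix over Z this has rank 5, with invariant factors (1,1,1,1,1).

Reading off H_k = ker ∂_k / im ∂_{k+1}:

  H_0: rank C_0 − rank ∂_1 = 5 − 4 = 1, and the invariant factors of ∂_1 are all 1, so H_0 ≅ Z.

H_0 = Z.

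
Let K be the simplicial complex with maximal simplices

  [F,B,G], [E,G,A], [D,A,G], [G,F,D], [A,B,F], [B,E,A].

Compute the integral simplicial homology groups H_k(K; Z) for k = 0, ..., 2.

We work with the vertex ordering A < B < D < E < F < G. The simplices of K, each written with vertices in increasing order, are:

  0-simplices (6): A, B, D, E, F, G
  1-simplices (12): AB, AD, AE, AF, AG, BE, BF, BG, DF, DG, EG, FG
  2-simplices (6): ABE, ABF, ADG, AEG, BFG, DFG

so the chain groups are C_0 ≅ Z^6, C_1 ≅ Z^12, C_2 ≅ Z^6.

∂_1: C_1 → C_0 maps an edge to its endpoints' difference, ∂[p,q] = q − p.
The resulting 6×12 matrix has rank 5, and its Smith normal form has invariant factors (1,1,1,1,1).

The boundary map ∂_2: C_2 → C_1 maps a triangle to the signed sum of its edges. For instance
  ∂ADG = DG − AG + AD,
  ∂ABF = BF − AF + AB.
The resulting 12×6 matrix has rank 6, and its Smith normal form has invariant factors (1,1,1,1,1,1).

Reading off H_k = ker ∂_k / im ∂_{k+1}:

  H_0: rank C_0 − rank ∂_1 = 6 − 5 = 1, and the invariant factors of ∂_1 are all 1, so H_0 ≅ Z.
  H_1: rank ker ∂_1 − rank ∂_2 = (12 − 5) − 6 = 1, and the invariant factors of ∂_2 are all 1, so H_1 ≅ Z.
  H_2: rank ker ∂_2 − rank ∂_3 = (6 − 6) − 0 = 0, and there is no ∂_3, so H_2 ≅ 0.

As a check, the Euler characteristic is 6 − 12 + 6 = 0, which agrees with 1 − 1 + 0 = 0.

H_0 = Z,  H_1 = Z,  H_2 = 0.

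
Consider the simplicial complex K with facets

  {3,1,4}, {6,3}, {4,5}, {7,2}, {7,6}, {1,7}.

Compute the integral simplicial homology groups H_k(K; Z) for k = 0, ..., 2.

Order the vertices as 1 < 2 < 3 < 4 < 5 < 6 < 7. Listing each simplex with vertices in this order, K has dimension 2 with simplices:

  0-simplices (7): [1], [2], [3], [4], [5], [6], [7]
  1-simplices (8): [1,3], [1,4], [1,7], [2,7], [3,4], [3,6], [4,5], [6,7]
  2-simplices (1): [1,3,4]

Hence C_0 ≅ Z^7, C_1 ≅ Z^8, C_2 ≅ Z^1.

The boundary map ∂_1: C_1 → C_0 sends each edge [p,q] (with p < q) to q − p. For instance
  ∂[6,7] = [7] − [6].
As a 7×8 matrix over Z this has rank 6, with invariant factors (1,1,1,1,1,1).

Boundary ∂_2: C_2 → C_1 acts by ∂[p,q,r] = [q,r] − [p,r] + [p,q]. For instance
  ∂[1,3,4] = [3,4] − [1,4] + [1,3].
The resulting 8×1 matrix has rank 1, and its Smith normal form has invariant factors (1).

Reading off H_k = ker ∂_k / im ∂_{k+1}:

  H_0: rank C_0 − rank ∂_1 = 7 − 6 = 1, and the invariant factors of ∂_1 are all 1, so H_0 ≅ Z.
  H_1: rank ker ∂_1 − rank ∂_2 = (8 − 6) − 1 = 1, and the invariant factors of ∂_2 are all 1, so H_1 ≅ Z.
  H_2: rank ker ∂_2 − rank ∂_3 = (1 − 1) − 0 = 0, and there is no ∂_3, so H_2 ≅ 0.

H_0 = Z,  H_1 = Z,  H_2 = 0.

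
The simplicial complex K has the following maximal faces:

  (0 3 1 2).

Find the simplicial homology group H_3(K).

We work with the vertex ordering 0 < 1 < 2 < 3. The simplices of K, each written with vertices in increasing order, are:

  0-simplices (4): [0], [1], [2], [3]
  1-simplices (6): [0,1], [0,2], [0,3], [1,2], [1,3], [2,3]
  2-simplices (4): [0,1,2], [0,1,3], [0,2,3], [1,2,3]
  3-simplices (1): [0,1,2,3]

Hence C_0 ≅ Z^4, C_1 ≅ Z^6, C_2 ≅ Z^4, C_3 ≅ Z^1.

Boundary ∂_1: C_1 → C_0 sends each edge [p,q] (with p < q) to q − p.
As a 4×6 matrix over Z this has rank 3, with invariant factors (1,1,1).

The boundary map ∂_2: C_2 → C_1 acts by ∂[p,q,r] = [q,r] − [p,r] + [p,q]. For instance
  ∂[0,2,3] = [2,3] − [0,3] + [0,2],
  ∂[1,2,3] = [2,3] − [1,3] + [1,2].
This gives a 6×4 integer matrix of rank 3; reducing to Smith normal form yields diagonal entries (1,1,1).

The boundary map ∂_3: C_3 → C_2 sends each 3-simplex σ to the alternating sum Σ_i (−1)^i (σ with its i-th vertex removed). For instance
  ∂[0,1,2,3] = [1,2,3] − [0,2,3] + [0,1,3] − [0,1,2].
The 4×1 boundary matrix has rank 1 and Smith normal form diag(1).

From H_k ≅ ker(∂_k) / im(∂_{k+1}) we obtain:

  H_3: rank ker ∂_3 − rank ∂_4 = (1 − 1) − 0 = 0, and there is no ∂_4, so H_3 = 0.

(K is a triangulation of the 3-simplex.)

H_3 ≅ 0.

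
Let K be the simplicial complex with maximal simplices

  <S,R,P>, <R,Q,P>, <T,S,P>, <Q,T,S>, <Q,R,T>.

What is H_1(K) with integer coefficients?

H_1 = Z.

Take the total order P < Q < R < S < T on the vertex set. Then K (dimension 2) consists of the simplices:

  0-simplices (5): P, Q, R, S, T
  1-simplices (10): PQ, PR, PS, PT, QR, QS, QT, RS, RT, ST
  2-simplices (5): PQR, PRS, PST, QRT, QST

giving chain groups C_0 ≅ Z^5, C_1 ≅ Z^10, C_2 ≅ Z^5.

Boundary ∂_1: C_1 → C_0 maps an edge to its endpoints' difference, ∂[p,q] = q − p. For instance
  ∂QS = S − Q.
This gives a 5×10 integer matrix of rank 4; reducing to Smith normal form yields diagonal entries (1,1,1,1).

The boundary map ∂_2: C_2 → C_1 maps a triangle to the signed sum of its edges. For instance
  ∂QRT = RT − QT + QR,
  ∂PQR = QR − PR + PQ.
As a 10×5 matrix over Z this has rank 5, with invariant factors (1,1,1,1,1).

Now H_k = ker ∂_k / im ∂_{k+1}, so:

  H_1: rank ker ∂_1 − rank ∂_2 = (10 − 4) − 5 = 1, and the invariant factors of ∂_2 are all 1, so H_1 = Z.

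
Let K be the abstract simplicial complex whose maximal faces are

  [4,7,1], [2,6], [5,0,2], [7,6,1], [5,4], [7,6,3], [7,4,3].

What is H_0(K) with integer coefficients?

We work with the vertex ordering 0 < 1 < 2 < 3 < 4 < 5 < 6 < 7. The simplices of K, each written with vertices in increasing order, are:

  0-simplices (8): [0], [1], [2], [3], [4], [5], [6], [7]
  1-simplices (13): [0,2], [0,5], [1,4], [1,6], [1,7], [2,5], [2,6], [3,4], [3,6], [3,7], [4,5], [4,7], [6,7]
  2-simplices (5): [0,2,5], [1,4,7], [1,6,7], [3,4,7], [3,6,7]

Hence C_0 ≅ Z^8, C_1 ≅ Z^13, C_2 ≅ Z^5.

The boundary map ∂_1: C_1 → C_0 is given by ∂[p,q] = [q] − [p]. For instance
  ∂[4,7] = [7] − [4].
As a 8×13 matrix over Z this has rank 7, with invariant factors (1,1,1,1,1,1,1).

∂_2: C_2 → C_1 sends each 2-simplex [p,q,r] to [q,r] − [p,r] + [p,q]. For instance
  ∂[3,4,7] = [4,7] − [3,7] + [3,4],
  ∂[1,4,7] = [4,7] − [1,7] + [1,4].
As a 13×5 matrix over Z this has rank 5, with invariant factors (1,1,1,1,1).

Computing H_k = (kernel of ∂_k) / (image of ∂_{k+1}):

  H_0: rank C_0 − rank ∂_1 = 8 − 7 = 1, and the invariant factors of ∂_1 are all 1, so H_0 = Z.

H_0 = Z.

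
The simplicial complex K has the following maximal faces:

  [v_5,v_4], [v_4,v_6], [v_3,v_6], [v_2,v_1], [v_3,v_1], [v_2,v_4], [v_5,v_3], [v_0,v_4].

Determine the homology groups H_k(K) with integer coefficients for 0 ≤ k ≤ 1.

H_0 = Z,  H_1 = Z^2.

We work with the vertex ordering v_0 < v_1 < v_2 < v_3 < v_4 < v_5 < v_6. The simplices of K, each written with vertices in increasing order, are:

  0-simplices (7): [v_0], [v_1], [v_2], [v_3], [v_4], [v_5], [v_6]
  1-simplices (8): [v_0,v_4], [v_1,v_2], [v_1,v_3], [v_2,v_4], [v_3,v_5], [v_3,v_6], [v_4,v_5], [v_4,v_6]

so the chain groups are C_0 ≅ Z^7, C_1 ≅ Z^8.

∂_1: C_1 → C_0 maps an edge to its endpoints' difference, ∂[p,q] = q − p. For instance
  ∂[v_3,v_6] = [v_6] − [v_3].
The resulting 7×8 matrix has rank 6, and its Smith normal form has invariant factors (1,1,1,1,1,1).

Now H_k = ker ∂_k / im ∂_{k+1}, so:

  H_0: rank C_0 − rank ∂_1 = 7 − 6 = 1, and the invariant factors of ∂_1 are all 1, so H_0 = Z.
  H_1: rank ker ∂_1 − rank ∂_2 = (8 − 6) − 0 = 2, and there is no ∂_2, so H_1 = Z^2.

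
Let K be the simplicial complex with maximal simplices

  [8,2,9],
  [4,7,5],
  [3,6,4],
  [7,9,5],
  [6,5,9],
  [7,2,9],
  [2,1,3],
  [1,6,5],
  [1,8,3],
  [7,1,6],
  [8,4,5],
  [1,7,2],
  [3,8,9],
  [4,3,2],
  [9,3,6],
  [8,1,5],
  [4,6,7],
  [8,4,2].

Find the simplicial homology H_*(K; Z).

Order the vertices as 1 < 2 < 3 < 4 < 5 < 6 < 7 < 8 < 9. Listing each simplex with vertices in this order, K has dimension 2 with simplices:

  0-simplices (9): [1], [2], [3], [4], [5], [6], [7], [8], [9]
  1-simplices (27): (27 of them)
  2-simplices (18): [1,2,3], [1,2,7], [1,3,8], [1,5,6], [1,5,8], [1,6,7], [2,3,4], [2,4,8], [2,7,9], [2,8,9], [3,4,6], [3,6,9], [3,8,9], [4,5,7], [4,5,8], [4,6,7], [5,6,9], [5,7,9]

so the chain groups are C_0 ≅ Z^9, C_1 ≅ Z^27, C_2 ≅ Z^18.

The boundary map ∂_1: C_1 → C_0 maps an edge to its endpoints' difference, ∂[p,q] = q − p. For instance
  ∂[4,5] = [5] − [4].
The resulting 9×27 matrix has rank 8, and its Smith normal form has invariant factors (1,1,1,1,1,1,1,1).

Boundary ∂_2: C_2 → C_1 sends each 2-simplex [p,q,r] to [q,r] − [p,r] + [p,q]. For instance
  ∂[2,7,9] = [7,9] − [2,9] + [2,7],
  ∂[2,8,9] = [8,9] − [2,9] + [2,8].
As a 27×18 matrix over Z this has rank 18, with invariant factors (1,1,1,1,1,1,1,1,1,1,1,1,1,1,1,1,1,2).

Reading off H_k = ker ∂_k / im ∂_{k+1}:

  H_0: rank C_0 − rank ∂_1 = 9 − 8 = 1, and the invariant factors of ∂_1 are all 1, so H_0 ≅ Z.
  H_1: rank ker ∂_1 − rank ∂_2 = (27 − 8) − 18 = 1, and ∂_2 has invariant factor 2 > 1, so H_1 ≅ Z ⊕ Z/2.
  H_2: rank ker ∂_2 − rank ∂_3 = (18 − 18) − 0 = 0, and there is no ∂_3, so H_2 ≅ 0.

(K is a triangulation of the Klein bottle.)

H_0 = Z,  H_1 = Z ⊕ Z/2,  H_2 = 0.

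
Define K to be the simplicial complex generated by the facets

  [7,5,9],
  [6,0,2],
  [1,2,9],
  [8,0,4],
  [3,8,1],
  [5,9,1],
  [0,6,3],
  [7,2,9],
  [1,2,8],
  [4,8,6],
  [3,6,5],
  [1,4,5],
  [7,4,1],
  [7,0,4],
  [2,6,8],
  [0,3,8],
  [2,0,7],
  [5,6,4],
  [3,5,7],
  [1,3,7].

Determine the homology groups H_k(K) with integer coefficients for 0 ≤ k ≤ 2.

K has 10 vertices, 30 edges, 20 triangles.
rank ∂_0 = 0, rank ∂_1 = 9 ⇒ b_0 = 10 − 0 − 9 = 1; all invariant factors of ∂_1 are 1 so no torsion. So H_0 ≅ Z.
rank ∂_1 = 9, rank ∂_2 = 20 ⇒ b_1 = 30 − 9 − 20 = 1; ∂_2 has invariant factor(s) [2] giving torsion. So H_1 ≅ Z ⊕ Z/2Z.
rank ∂_2 = 20, rank ∂_3 = 0 ⇒ b_2 = 20 − 20 − 0 = 0. So H_2 ≅ 0.

H_0 = Z,  H_1 = Z ⊕ Z/2Z,  H_2 = 0.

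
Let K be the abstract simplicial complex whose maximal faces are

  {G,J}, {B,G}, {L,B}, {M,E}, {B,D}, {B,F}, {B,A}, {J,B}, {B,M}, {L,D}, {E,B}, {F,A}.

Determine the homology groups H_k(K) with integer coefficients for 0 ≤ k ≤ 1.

H_0 = Z,  H_1 = Z^4.

Order the vertices as A < B < D < E < F < G < J < L < M. Listing each simplex with vertices in this order, K has dimension 1 with simplices:

  0-simplices (9): A, B, D, E, F, G, J, L, M
  1-simplices (12): AB, AF, BD, BE, BF, BG, BJ, BL, BM, DL, EM, GJ

Hence C_0 ≅ Z^9, C_1 ≅ Z^12.

The boundary map ∂_1: C_1 → C_0 is given by ∂[p,q] = [q] − [p]. For instance
  ∂BE = E − B.
This gives a 9×12 integer matrix of rank 8; reducing to Smith normal form yields diagonal entries (1,1,1,1,1,1,1,1).

Reading off H_k = ker ∂_k / im ∂_{k+1}:

  H_0: rank C_0 − rank ∂_1 = 9 − 8 = 1, and the invariant factors of ∂_1 are all 1, so H_0 ≅ Z.
  H_1: rank ker ∂_1 − rank ∂_2 = (12 − 8) − 0 = 4, and there is no ∂_2, so H_1 ≅ Z^4.

As a check, the Euler characteristic is 9 − 12 = -3, which agrees with 1 − 4 = -3.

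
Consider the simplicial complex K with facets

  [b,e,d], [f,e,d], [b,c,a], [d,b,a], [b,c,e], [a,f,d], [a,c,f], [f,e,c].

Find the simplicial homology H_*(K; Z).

H_0 ≅ Z,  H_1 = 0,  H_2 ≅ Z.

Fix the vertex order a < b < c < d < e < f and write every simplex with vertices in increasing order. Then dim K = 2 and the simplices of K are:

  0-simplices (6): a, b, c, d, e, f
  1-simplices (12): ab, ac, ad, af, bc, bd, be, ce, cf, de, df, ef
  2-simplices (8): abc, abd, acf, adf, bce, bde, cef, def

so the chain groups are C_0 ≅ Z^6, C_1 ≅ Z^12, C_2 ≅ Z^8.

∂_1: C_1 → C_0 is given by ∂[p,q] = [q] − [p]. For instance
  ∂cf = f − c.
As a 6×12 matrix over Z this has rank 5, with invariant factors (1,1,1,1,1).

Boundary ∂_2: C_2 → C_1 sends each 2-simplex [p,q,r] to [q,r] − [p,r] + [p,q]. For instance
  ∂def = ef − df + de,
  ∂abd = bd − ad + ab.
As a 12×8 matrix over Z this has rank 7, with invariant factors (1,1,1,1,1,1,1).

From H_k ≅ ker(∂_k) / im(∂_{k+1}) we obtain:

  H_0: rank C_0 − rank ∂_1 = 6 − 5 = 1, and the invariant factors of ∂_1 are all 1, so H_0 ≅ Z.
  H_1: rank ker ∂_1 − rank ∂_2 = (12 − 5) − 7 = 0, and the invariant factors of ∂_2 are all 1, so H_1 ≅ 0.
  H_2: rank ker ∂_2 − rank ∂_3 = (8 − 7) − 0 = 1, and there is no ∂_3, so H_2 ≅ Z.

As a check, the Euler characteristic is 6 − 12 + 8 = 2, which agrees with 1 − 0 + 1 = 2.
(K is a triangulation of the 2-sphere S^2.)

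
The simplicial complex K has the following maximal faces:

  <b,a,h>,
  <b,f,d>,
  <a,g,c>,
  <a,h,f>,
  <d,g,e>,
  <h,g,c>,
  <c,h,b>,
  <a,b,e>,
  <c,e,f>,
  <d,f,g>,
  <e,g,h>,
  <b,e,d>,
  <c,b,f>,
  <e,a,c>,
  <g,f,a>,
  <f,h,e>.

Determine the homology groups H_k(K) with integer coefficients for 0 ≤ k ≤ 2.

Take the total order a < b < c < d < e < f < g < h on the vertex set. Then K (dimension 2) consists of the simplices:

  0-simplices (8): a, b, c, d, e, f, g, h
  1-simplices (24): ab, ac, ae, af, ag, ah, bc, bd, be, bf, bh, ce, cf, cg, ch, de, df, dg, ef, eg, eh, fg, fh, gh
  2-simplices (16): abe, abh, ace, acg, afg, afh, bcf, bch, bde, bdf, cef, cgh, deg, dfg, efh, egh

giving chain groups C_0 ≅ Z^8, C_1 ≅ Z^24, C_2 ≅ Z^16.

∂_1: C_1 → C_0 maps an edge to its endpoints' difference, ∂[p,q] = q − p.
The 8×24 boundary matrix has rank 7 and Smith normal form diag(1,1,1,1,1,1,1).

Boundary ∂_2: C_2 → C_1 maps a triangle to the signed sum of its edges. For instance
  ∂ace = ce − ae + ac,
  ∂afh = fh − ah + af.
This gives a 24×16 integer matrix of rank 15; reducing to Smith normal form yields diagonal entries (1,1,1,1,1,1,1,1,1,1,1,1,1,1,1).

Reading off H_k = ker ∂_k / im ∂_{k+1}:

  H_0: rank C_0 − rank ∂_1 = 8 − 7 = 1, and the invariant factors of ∂_1 are all 1, so H_0 = Z.
  H_1: rank ker ∂_1 − rank ∂_2 = (24 − 7) − 15 = 2, and the invariant factors of ∂_2 are all 1, so H_1 = Z^2.
  H_2: rank ker ∂_2 − rank ∂_3 = (16 − 15) − 0 = 1, and there is no ∂_3, so H_2 = Z.

H_0 ≅ Z,  H_1 ≅ Z^2,  H_2 ≅ Z.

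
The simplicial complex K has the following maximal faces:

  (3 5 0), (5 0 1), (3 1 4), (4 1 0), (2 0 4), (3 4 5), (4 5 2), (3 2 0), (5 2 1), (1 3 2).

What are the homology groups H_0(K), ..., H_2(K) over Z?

H_0 ≅ Z,  H_1 ≅ Z/2,  H_2 = 0.

Fix the vertex order 0 < 1 < 2 < 3 < 4 < 5 and write every simplex with vertices in increasing order. Then dim K = 2 and the simplices of K are:

  0-simplices (6): [0], [1], [2], [3], [4], [5]
  1-simplices (15): [0,1], [0,2], [0,3], [0,4], [0,5], [1,2], [1,3], [1,4], [1,5], [2,3], [2,4], [2,5], [3,4], [3,5], [4,5]
  2-simplices (10): [0,1,4], [0,1,5], [0,2,3], [0,2,4], [0,3,5], [1,2,3], [1,2,5], [1,3,4], [2,4,5], [3,4,5]

giving chain groups C_0 ≅ Z^6, C_1 ≅ Z^15, C_2 ≅ Z^10.

The boundary map ∂_1: C_1 → C_0 is given by ∂[p,q] = [q] − [p].
As a 6×15 matrix over Z this has rank 5, with invariant factors (1,1,1,1,1).

The boundary map ∂_2: C_2 → C_1 acts by ∂[p,q,r] = [q,r] − [p,r] + [p,q]. For instance
  ∂[0,1,4] = [1,4] − [0,4] + [0,1],
  ∂[1,3,4] = [3,4] − [1,4] + [1,3].
The resulting 15×10 matrix has rank 10, and its Smith normal form has invariant factors (1,1,1,1,1,1,1,1,1,2).

Reading off H_k = ker ∂_k / im ∂_{k+1}:

  H_0: rank C_0 − rank ∂_1 = 6 − 5 = 1, and the invariant factors of ∂_1 are all 1, so H_0 ≅ Z.
  H_1: rank ker ∂_1 − rank ∂_2 = (15 − 5) − 10 = 0, and ∂_2 has invariant factor 2 > 1, so H_1 ≅ Z/2.
  H_2: rank ker ∂_2 − rank ∂_3 = (10 − 10) − 0 = 0, and there is no ∂_3, so H_2 ≅ 0.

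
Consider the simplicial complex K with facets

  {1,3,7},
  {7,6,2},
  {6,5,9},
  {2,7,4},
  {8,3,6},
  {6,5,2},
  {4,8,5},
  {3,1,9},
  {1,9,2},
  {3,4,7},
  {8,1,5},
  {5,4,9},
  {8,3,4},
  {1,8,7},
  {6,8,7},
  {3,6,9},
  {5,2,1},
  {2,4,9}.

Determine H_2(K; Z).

K has 9 vertices, 27 edges, 18 triangles.
rank ∂_2 = 18, rank ∂_3 = 0 ⇒ b_2 = 18 − 18 − 0 = 0. So H_2 ≅ 0.

H_2 ≅ 0.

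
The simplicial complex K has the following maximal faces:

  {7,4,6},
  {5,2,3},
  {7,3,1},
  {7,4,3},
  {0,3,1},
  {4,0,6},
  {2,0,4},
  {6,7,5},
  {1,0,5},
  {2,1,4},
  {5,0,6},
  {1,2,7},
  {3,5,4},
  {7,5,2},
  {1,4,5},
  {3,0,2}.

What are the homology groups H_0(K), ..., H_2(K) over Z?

H_0 = Z,  H_1 = Z^2,  H_2 = Z.

Take the total order 0 < 1 < 2 < 3 < 4 < 5 < 6 < 7 on the vertex set. Then K (dimension 2) consists of the simplices:

  0-simplices (8): [0], [1], [2], [3], [4], [5], [6], [7]
  1-simplices (24): (24 of them)
  2-simplices (16): [0,1,3], [0,1,5], [0,2,3], [0,2,4], [0,4,6], [0,5,6], [1,2,4], [1,2,7], [1,3,7], [1,4,5], [2,3,5], [2,5,7], [3,4,5], [3,4,7], [4,6,7], [5,6,7]

so the chain groups are C_0 ≅ Z^8, C_1 ≅ Z^24, C_2 ≅ Z^16.

∂_1: C_1 → C_0 is given by ∂[p,q] = [q] − [p].
The resulting 8×24 matrix has rank 7, and its Smith normal form has invariant factors (1,1,1,1,1,1,1).

The boundary map ∂_2: C_2 → C_1 acts by ∂[p,q,r] = [q,r] − [p,r] + [p,q]. For instance
  ∂[0,2,3] = [2,3] − [0,3] + [0,2],
  ∂[1,3,7] = [3,7] − [1,7] + [1,3].
This gives a 24×16 integer matrix of rank 15; reducing to Smith normal form yields diagonal entries (1,1,1,1,1,1,1,1,1,1,1,1,1,1,1).

Reading off H_k = ker ∂_k / im ∂_{k+1}:

  H_0: rank C_0 − rank ∂_1 = 8 − 7 = 1, and the invariant factors of ∂_1 are all 1, so H_0 ≅ Z.
  H_1: rank ker ∂_1 − rank ∂_2 = (24 − 7) − 15 = 2, and the invariant factors of ∂_2 are all 1, so H_1 ≅ Z^2.
  H_2: rank ker ∂_2 − rank ∂_3 = (16 − 15) − 0 = 1, and there is no ∂_3, so H_2 ≅ Z.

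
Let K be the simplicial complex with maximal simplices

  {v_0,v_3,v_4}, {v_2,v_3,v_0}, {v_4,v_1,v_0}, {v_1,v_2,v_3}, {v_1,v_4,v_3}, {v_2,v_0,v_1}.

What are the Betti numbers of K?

b_0 = 1, b_1 = 0, b_2 = 1.

K has 5 vertices, 9 edges, 6 triangles.
rank ∂_0 = 0, rank ∂_1 = 4 ⇒ b_0 = 5 − 0 − 4 = 1; all invariant factors of ∂_1 are 1 so no torsion. So H_0 ≅ Z.
rank ∂_1 = 4, rank ∂_2 = 5 ⇒ b_1 = 9 − 4 − 5 = 0; all invariant factors of ∂_2 are 1 so no torsion. So H_1 ≅ 0.
rank ∂_2 = 5, rank ∂_3 = 0 ⇒ b_2 = 6 − 5 − 0 = 1. So H_2 ≅ Z.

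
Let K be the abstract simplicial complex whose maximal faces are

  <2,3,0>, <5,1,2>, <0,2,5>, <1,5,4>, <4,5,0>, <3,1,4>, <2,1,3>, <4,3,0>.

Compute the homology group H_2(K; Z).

H_2 ≅ Z.

We work with the vertex ordering 0 < 1 < 2 < 3 < 4 < 5. The simplices of K, each written with vertices in increasing order, are:

  0-simplices (6): [0], [1], [2], [3], [4], [5]
  1-simplices (12): [0,2], [0,3], [0,4], [0,5], [1,2], [1,3], [1,4], [1,5], [2,3], [2,5], [3,4], [4,5]
  2-simplices (8): [0,2,3], [0,2,5], [0,3,4], [0,4,5], [1,2,3], [1,2,5], [1,3,4], [1,4,5]

Hence C_0 ≅ Z^6, C_1 ≅ Z^12, C_2 ≅ Z^8.

Boundary ∂_1: C_1 → C_0 maps an edge to its endpoints' difference, ∂[p,q] = q − p.
As a 6×12 matrix over Z this has rank 5, with invariant factors (1,1,1,1,1).

Boundary ∂_2: C_2 → C_1 acts by ∂[p,q,r] = [q,r] − [p,r] + [p,q]. For instance
  ∂[0,4,5] = [4,5] − [0,5] + [0,4],
  ∂[0,3,4] = [3,4] − [0,4] + [0,3].
This gives a 12×8 integer matrix of rank 7; reducing to Smith normal form yields diagonal entries (1,1,1,1,1,1,1).

Computing H_k = (kernel of ∂_k) / (image of ∂_{k+1}):

  H_2: rank ker ∂_2 − rank ∂_3 = (8 − 7) − 0 = 1, and there is no ∂_3, so H_2 ≅ Z.

(K is a triangulation of the 2-sphere S^2.)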